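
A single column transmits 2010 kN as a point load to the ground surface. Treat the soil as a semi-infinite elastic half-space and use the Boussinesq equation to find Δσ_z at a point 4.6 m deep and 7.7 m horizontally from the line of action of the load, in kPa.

Boussinesq vertical stress below a point load on an elastic half-space:
Δσ_z = 3P/(2πz²) · [1 + (r/z)²]^(−5/2)
r/z = 7.7/4.6 = 1.6739; [1+(r/z)²]^(−5/2) = 0.035479.
Δσ_z = 3×2010/(2π×4.6²) × 0.035479 = 45.355 × 0.035479 = 1.609 kPa

Δσ_z ≈ 1.61 kPa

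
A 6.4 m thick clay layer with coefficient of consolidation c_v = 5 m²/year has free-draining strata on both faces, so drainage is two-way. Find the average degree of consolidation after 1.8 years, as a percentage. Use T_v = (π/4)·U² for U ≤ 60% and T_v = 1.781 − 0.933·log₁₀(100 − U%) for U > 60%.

U ≈ 90.7 %

Drainage path length: H_d = H/2 = 3.2 m (double drainage).
T_v = c_v·t/H_d² = 5×1.8/3.2² = 0.87891.
T_v = 0.87891 corresponds to the U > 60% branch:
U = 1 − 10^((1.781 − T_v)/0.933)/100 = 0.9073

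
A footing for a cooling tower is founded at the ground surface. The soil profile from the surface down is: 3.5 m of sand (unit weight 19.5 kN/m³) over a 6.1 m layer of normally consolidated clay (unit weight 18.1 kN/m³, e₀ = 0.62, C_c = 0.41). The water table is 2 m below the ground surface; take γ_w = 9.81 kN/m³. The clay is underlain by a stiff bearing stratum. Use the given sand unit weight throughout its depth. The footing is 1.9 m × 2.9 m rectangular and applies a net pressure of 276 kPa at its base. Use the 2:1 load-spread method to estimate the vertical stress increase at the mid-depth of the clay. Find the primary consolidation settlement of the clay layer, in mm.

Mid-depth of clay below the ground surface: z = 3.5 + 6.1/2 = 6.55 m.
Total vertical stress at mid-clay: σ_v = 19.5×3.5 + 18.1×3.05 = 123.45 kPa.
Pore pressure: u = 9.81×(6.55 − 2) = 44.636 kPa.
Initial effective stress: σ'_0 = σ_v − u = 123.45 − 44.636 = 78.814 kPa.
Stress increase at mid-clay by the 2:1 spreading method:
Δσ = qBL/((B+z)(L+z)) = 276×1.9×2.9/((1.9+6.55)(2.9+6.55)) = 19.045 kPa
Final effective stress: σ'_f = σ'_0 + Δσ = 78.814 + 19.045 = 97.859 kPa.
Normally consolidated clay, so the full stress increment lies on the virgin compression line:
S_c = C_c·H/(1+e₀)·log₁₀(σ'_f/σ'_0) = 0.41×6.1/(1+0.62)×log₁₀(97.859/78.814)
    = 1.5438 × 0.093997 = 0.1451 m

S_c ≈ 145 mm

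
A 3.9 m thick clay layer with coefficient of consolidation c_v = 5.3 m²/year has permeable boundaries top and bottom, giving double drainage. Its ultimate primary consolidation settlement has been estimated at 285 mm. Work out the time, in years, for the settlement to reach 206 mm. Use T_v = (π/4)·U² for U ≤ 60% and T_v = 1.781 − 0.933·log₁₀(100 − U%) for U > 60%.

Drainage path length: H_d = H/2 = 1.95 m (double drainage).
U = S(t)/S_ult = 206/285 = 0.7228.
U > 60%: T_v = 1.781 − 0.933·log₁₀(100 − 72.281) = 0.43488.
t = T_v·H_d²/c_v = 0.43488×1.95²/5.3 = 0.312 years.

t ≈ 0.312 years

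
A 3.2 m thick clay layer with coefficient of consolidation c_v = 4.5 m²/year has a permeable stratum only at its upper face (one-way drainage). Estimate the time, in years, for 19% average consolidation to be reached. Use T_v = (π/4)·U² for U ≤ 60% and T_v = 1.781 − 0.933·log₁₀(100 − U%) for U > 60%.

Drainage path length: H_d = H = 3.2 m (single drainage).
U ≤ 60%: T_v = (π/4)·U² = (π/4)×0.19² = 0.028353.
t = T_v·H_d²/c_v = 0.028353×3.2²/4.5 = 0.06452 years.

t ≈ 0.0645 years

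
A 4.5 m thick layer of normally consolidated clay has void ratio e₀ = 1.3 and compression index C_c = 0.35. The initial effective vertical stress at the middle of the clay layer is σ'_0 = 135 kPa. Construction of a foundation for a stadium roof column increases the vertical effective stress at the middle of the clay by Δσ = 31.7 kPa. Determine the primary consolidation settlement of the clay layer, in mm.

S_c ≈ 62.7 mm

Final effective stress: σ'_f = σ'_0 + Δσ = 135 + 31.7 = 166.7 kPa.
Normally consolidated clay, so the full stress increment lies on the virgin compression line:
S_c = C_c·H/(1+e₀)·log₁₀(σ'_f/σ'_0) = 0.35×4.5/(1+1.3)×log₁₀(166.7/135)
    = 0.68478 × 0.091602 = 0.06273 m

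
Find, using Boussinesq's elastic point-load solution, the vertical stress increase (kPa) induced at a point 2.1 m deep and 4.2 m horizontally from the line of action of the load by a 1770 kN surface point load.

Boussinesq vertical stress below a point load on an elastic half-space:
Δσ_z = 3P/(2πz²) · [1 + (r/z)²]^(−5/2)
r/z = 4.2/2.1 = 2; [1+(r/z)²]^(−5/2) = 0.017889.
Δσ_z = 3×1770/(2π×2.1²) × 0.017889 = 191.64 × 0.017889 = 3.428 kPa

Δσ_z ≈ 3.43 kPa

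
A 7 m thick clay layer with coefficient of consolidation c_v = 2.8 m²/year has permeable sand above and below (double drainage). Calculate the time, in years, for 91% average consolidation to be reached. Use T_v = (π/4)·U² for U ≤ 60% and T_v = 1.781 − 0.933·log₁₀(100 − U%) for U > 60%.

t ≈ 3.9 years

Drainage path length: H_d = H/2 = 3.5 m (double drainage).
U > 60%: T_v = 1.781 − 0.933·log₁₀(100 − 91) = 0.89069.
t = T_v·H_d²/c_v = 0.89069×3.5²/2.8 = 3.897 years.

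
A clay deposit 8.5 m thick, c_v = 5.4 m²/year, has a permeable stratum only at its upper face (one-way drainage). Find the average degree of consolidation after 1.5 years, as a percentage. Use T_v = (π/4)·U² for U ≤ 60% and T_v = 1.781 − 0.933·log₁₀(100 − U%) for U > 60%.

Drainage path length: H_d = H = 8.5 m (single drainage).
T_v = c_v·t/H_d² = 5.4×1.5/8.5² = 0.11211.
T_v = 0.11211 corresponds to the U ≤ 60% branch:
U = √(4T_v/π) = 0.3778

U ≈ 37.8 %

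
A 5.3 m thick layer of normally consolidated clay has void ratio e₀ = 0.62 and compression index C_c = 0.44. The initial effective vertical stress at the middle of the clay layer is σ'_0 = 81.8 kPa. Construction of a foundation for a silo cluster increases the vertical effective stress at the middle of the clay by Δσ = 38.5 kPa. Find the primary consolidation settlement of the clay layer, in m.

S_c ≈ 0.241 m

Final effective stress: σ'_f = σ'_0 + Δσ = 81.8 + 38.5 = 120.3 kPa.
Normally consolidated clay, so the full stress increment lies on the virgin compression line:
S_c = C_c·H/(1+e₀)·log₁₀(σ'_f/σ'_0) = 0.44×5.3/(1+0.62)×log₁₀(120.3/81.8)
    = 1.4395 × 0.16751 = 0.2411 m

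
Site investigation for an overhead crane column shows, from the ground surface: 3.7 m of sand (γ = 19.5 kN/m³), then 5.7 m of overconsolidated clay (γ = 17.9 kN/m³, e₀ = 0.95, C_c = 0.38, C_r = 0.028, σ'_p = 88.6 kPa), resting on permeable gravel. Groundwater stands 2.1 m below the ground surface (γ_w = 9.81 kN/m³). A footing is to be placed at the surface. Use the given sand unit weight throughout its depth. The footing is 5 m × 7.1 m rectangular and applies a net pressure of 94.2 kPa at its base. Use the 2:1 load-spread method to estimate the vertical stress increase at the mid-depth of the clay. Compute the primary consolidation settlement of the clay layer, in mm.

S_c ≈ 65.7 mm

Mid-depth of clay below the ground surface: z = 3.7 + 5.7/2 = 6.55 m.
Total vertical stress at mid-clay: σ_v = 19.5×3.7 + 17.9×2.85 = 123.17 kPa.
Pore pressure: u = 9.81×(6.55 − 2.1) = 43.655 kPa.
Initial effective stress: σ'_0 = σ_v − u = 123.17 − 43.655 = 79.515 kPa.
Stress increase at mid-clay by the 2:1 spreading method:
Δσ = qBL/((B+z)(L+z)) = 94.2×5×7.1/((5+6.55)(7.1+6.55)) = 21.211 kPa
Final effective stress: σ'_f = 79.515 + 21.211 = 100.73 kPa.
σ'_f = 100.73 > σ'_p = 88.6 kPa, so the stress path crosses the preconsolidation pressure — recompression up to σ'_p, then virgin compression beyond:
S_c = H/(1+e₀)·[C_r·log₁₀(σ'_p/σ'_0) + C_c·log₁₀(σ'_f/σ'_p)]
    = 5.7/1.95 × [0.028×log₁₀(88.6/79.515) + 0.38×log₁₀(100.73/88.6)]
    = 2.9231 × [0.0013156 + 0.021176] = 0.06575 m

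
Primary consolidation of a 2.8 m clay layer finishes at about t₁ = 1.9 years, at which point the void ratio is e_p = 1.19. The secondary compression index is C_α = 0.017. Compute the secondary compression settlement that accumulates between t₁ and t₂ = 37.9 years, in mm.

S_s ≈ 28.3 mm

Secondary compression: S_s = C_α·H/(1+e_p)·log₁₀(t₂/t₁)
S_s = 0.017×2.8/(1+1.19)×log₁₀(37.9/1.9)
    = 0.02174 × 1.3 = 0.02825 m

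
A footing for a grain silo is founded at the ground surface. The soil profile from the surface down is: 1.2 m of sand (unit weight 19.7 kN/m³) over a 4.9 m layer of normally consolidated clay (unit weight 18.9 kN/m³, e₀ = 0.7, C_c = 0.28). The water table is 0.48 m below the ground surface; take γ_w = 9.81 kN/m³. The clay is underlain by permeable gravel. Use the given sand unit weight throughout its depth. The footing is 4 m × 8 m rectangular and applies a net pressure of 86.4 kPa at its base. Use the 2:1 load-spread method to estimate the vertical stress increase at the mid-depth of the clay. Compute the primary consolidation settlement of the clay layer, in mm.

Mid-depth of clay below the ground surface: z = 1.2 + 4.9/2 = 3.65 m.
Total vertical stress at mid-clay: σ_v = 19.7×1.2 + 18.9×2.45 = 69.945 kPa.
Pore pressure: u = 9.81×(3.65 − 0.48) = 31.098 kPa.
Initial effective stress: σ'_0 = σ_v − u = 69.945 − 31.098 = 38.847 kPa.
Stress increase at mid-clay by the 2:1 spreading method:
Δσ = qBL/((B+z)(L+z)) = 86.4×4×8/((4+3.65)(8+3.65)) = 31.022 kPa
Final effective stress: σ'_f = σ'_0 + Δσ = 38.847 + 31.022 = 69.869 kPa.
Normally consolidated clay, so the full stress increment lies on the virgin compression line:
S_c = C_c·H/(1+e₀)·log₁₀(σ'_f/σ'_0) = 0.28×4.9/(1+0.7)×log₁₀(69.869/38.847)
    = 0.80706 × 0.25493 = 0.2057 m

S_c ≈ 206 mm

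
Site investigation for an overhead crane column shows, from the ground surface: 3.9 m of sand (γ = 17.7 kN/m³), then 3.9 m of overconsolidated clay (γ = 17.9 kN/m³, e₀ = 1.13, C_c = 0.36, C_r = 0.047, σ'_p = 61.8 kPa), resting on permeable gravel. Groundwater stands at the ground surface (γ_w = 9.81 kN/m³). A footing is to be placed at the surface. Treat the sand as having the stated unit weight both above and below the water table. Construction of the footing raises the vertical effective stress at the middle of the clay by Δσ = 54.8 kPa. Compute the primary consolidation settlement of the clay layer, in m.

S_c ≈ 0.152 m

Mid-depth of clay below the ground surface: z = 3.9 + 3.9/2 = 5.85 m.
Total vertical stress at mid-clay: σ_v = 17.7×3.9 + 17.9×1.95 = 103.94 kPa.
Pore pressure: u = 9.81×(5.85 − 0) = 57.389 kPa.
Initial effective stress: σ'_0 = σ_v − u = 103.94 − 57.389 = 46.551 kPa.
Final effective stress: σ'_f = 46.551 + 54.8 = 101.35 kPa.
σ'_f = 101.35 > σ'_p = 61.8 kPa, so the stress path crosses the preconsolidation pressure — recompression up to σ'_p, then virgin compression beyond:
S_c = H/(1+e₀)·[C_r·log₁₀(σ'_p/σ'_0) + C_c·log₁₀(σ'_f/σ'_p)]
    = 3.9/2.13 × [0.047×log₁₀(61.8/46.551) + 0.36×log₁₀(101.35/61.8)]
    = 1.831 × [0.0057838 + 0.077341] = 0.1522 m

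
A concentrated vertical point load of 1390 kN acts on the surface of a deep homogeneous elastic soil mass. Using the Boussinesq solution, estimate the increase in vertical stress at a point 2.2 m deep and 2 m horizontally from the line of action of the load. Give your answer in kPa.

Boussinesq vertical stress below a point load on an elastic half-space:
Δσ_z = 3P/(2πz²) · [1 + (r/z)²]^(−5/2)
r/z = 2/2.2 = 0.90909; [1+(r/z)²]^(−5/2) = 0.22181.
Δσ_z = 3×1390/(2π×2.2²) × 0.22181 = 137.12 × 0.22181 = 30.41 kPa

Δσ_z ≈ 30.4 kPa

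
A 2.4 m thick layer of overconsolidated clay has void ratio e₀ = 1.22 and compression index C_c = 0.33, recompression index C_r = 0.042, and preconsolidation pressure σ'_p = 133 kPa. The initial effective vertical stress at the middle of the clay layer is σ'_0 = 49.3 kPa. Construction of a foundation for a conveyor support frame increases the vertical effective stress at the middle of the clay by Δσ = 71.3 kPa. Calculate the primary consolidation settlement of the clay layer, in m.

S_c ≈ 0.0176 m

Final effective stress: σ'_f = 49.3 + 71.3 = 120.6 kPa.
σ'_f = 120.6 ≤ σ'_p = 133 kPa, so the clay remains overconsolidated and only the recompression index applies:
S_c = C_r·H/(1+e₀)·log₁₀(σ'_f/σ'_0) = 0.042×2.4/2.22×log₁₀(120.6/49.3)
    = 0.045406 × 0.3885 = 0.01764 m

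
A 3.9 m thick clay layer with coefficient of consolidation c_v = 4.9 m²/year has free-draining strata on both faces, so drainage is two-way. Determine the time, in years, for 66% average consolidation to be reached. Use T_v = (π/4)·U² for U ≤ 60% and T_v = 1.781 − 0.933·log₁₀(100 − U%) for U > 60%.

Drainage path length: H_d = H/2 = 1.95 m (double drainage).
U > 60%: T_v = 1.781 − 0.933·log₁₀(100 − 66) = 0.35213.
t = T_v·H_d²/c_v = 0.35213×1.95²/4.9 = 0.2733 years.

t ≈ 0.273 years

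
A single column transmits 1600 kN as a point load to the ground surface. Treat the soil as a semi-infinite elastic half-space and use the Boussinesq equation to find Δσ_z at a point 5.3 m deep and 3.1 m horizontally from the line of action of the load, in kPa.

Δσ_z ≈ 13 kPa

Boussinesq vertical stress below a point load on an elastic half-space:
Δσ_z = 3P/(2πz²) · [1 + (r/z)²]^(−5/2)
r/z = 3.1/5.3 = 0.58491; [1+(r/z)²]^(−5/2) = 0.47921.
Δσ_z = 3×1600/(2π×5.3²) × 0.47921 = 27.196 × 0.47921 = 13.03 kPa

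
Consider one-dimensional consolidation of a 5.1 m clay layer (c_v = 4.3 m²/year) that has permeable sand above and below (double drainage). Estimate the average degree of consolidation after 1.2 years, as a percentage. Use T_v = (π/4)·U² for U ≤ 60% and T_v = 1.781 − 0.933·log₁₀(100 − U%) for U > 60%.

U ≈ 88.6 %

Drainage path length: H_d = H/2 = 2.55 m (double drainage).
T_v = c_v·t/H_d² = 4.3×1.2/2.55² = 0.79354.
T_v = 0.79354 corresponds to the U > 60% branch:
U = 1 − 10^((1.781 − T_v)/0.933)/100 = 0.8856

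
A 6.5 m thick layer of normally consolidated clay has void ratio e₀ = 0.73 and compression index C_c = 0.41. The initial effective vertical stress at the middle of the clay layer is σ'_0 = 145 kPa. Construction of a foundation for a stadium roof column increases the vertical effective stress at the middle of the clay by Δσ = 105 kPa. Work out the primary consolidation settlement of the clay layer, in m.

S_c ≈ 0.364 m

Final effective stress: σ'_f = σ'_0 + Δσ = 145 + 105 = 250 kPa.
Normally consolidated clay, so the full stress increment lies on the virgin compression line:
S_c = C_c·H/(1+e₀)·log₁₀(σ'_f/σ'_0) = 0.41×6.5/(1+0.73)×log₁₀(250/145)
    = 1.5405 × 0.23657 = 0.3644 m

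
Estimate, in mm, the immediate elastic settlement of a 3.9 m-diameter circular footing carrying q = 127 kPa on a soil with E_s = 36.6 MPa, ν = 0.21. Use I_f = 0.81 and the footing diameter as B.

S_e ≈ 10.5 mm

Immediate (elastic) settlement: S_e = q·B·(1−ν²)/E_s · I_f.
E_s = 36.6 MPa = 36600 kPa.
S_e = 127 × 3.9 × (1 − 0.21²) / 36600 × 0.81
    = 127 × 3.9 × 0.9559 / 36600 × 0.81
    = 0.01048 m = 10.48 mm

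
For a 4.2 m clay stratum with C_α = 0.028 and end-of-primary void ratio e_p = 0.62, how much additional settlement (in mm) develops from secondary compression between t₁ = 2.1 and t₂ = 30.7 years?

S_s ≈ 84.6 mm

Secondary compression: S_s = C_α·H/(1+e_p)·log₁₀(t₂/t₁)
S_s = 0.028×4.2/(1+0.62)×log₁₀(30.7/2.1)
    = 0.07259 × 1.165 = 0.08456 m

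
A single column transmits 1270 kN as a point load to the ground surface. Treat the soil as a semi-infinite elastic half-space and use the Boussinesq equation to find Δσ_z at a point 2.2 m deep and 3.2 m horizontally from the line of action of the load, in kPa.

Boussinesq vertical stress below a point load on an elastic half-space:
Δσ_z = 3P/(2πz²) · [1 + (r/z)²]^(−5/2)
r/z = 3.2/2.2 = 1.4545; [1+(r/z)²]^(−5/2) = 0.058359.
Δσ_z = 3×1270/(2π×2.2²) × 0.058359 = 125.29 × 0.058359 = 7.312 kPa

Δσ_z ≈ 7.31 kPa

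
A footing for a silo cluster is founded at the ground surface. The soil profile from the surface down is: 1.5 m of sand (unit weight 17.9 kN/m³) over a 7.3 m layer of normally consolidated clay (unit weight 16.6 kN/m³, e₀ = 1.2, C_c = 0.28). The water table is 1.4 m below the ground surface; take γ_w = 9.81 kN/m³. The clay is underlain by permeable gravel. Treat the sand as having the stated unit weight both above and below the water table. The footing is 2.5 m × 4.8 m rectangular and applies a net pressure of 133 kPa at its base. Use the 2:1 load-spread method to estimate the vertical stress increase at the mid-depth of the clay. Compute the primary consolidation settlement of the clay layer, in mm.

Mid-depth of clay below the ground surface: z = 1.5 + 7.3/2 = 5.15 m.
Total vertical stress at mid-clay: σ_v = 17.9×1.5 + 16.6×3.65 = 87.44 kPa.
Pore pressure: u = 9.81×(5.15 − 1.4) = 36.788 kPa.
Initial effective stress: σ'_0 = σ_v − u = 87.44 − 36.788 = 50.652 kPa.
Stress increase at mid-clay by the 2:1 spreading method:
Δσ = qBL/((B+z)(L+z)) = 133×2.5×4.8/((2.5+5.15)(4.8+5.15)) = 20.968 kPa
Final effective stress: σ'_f = σ'_0 + Δσ = 50.652 + 20.968 = 71.62 kPa.
Normally consolidated clay, so the full stress increment lies on the virgin compression line:
S_c = C_c·H/(1+e₀)·log₁₀(σ'_f/σ'_0) = 0.28×7.3/(1+1.2)×log₁₀(71.62/50.652)
    = 0.92909 × 0.15044 = 0.1398 m

S_c ≈ 140 mm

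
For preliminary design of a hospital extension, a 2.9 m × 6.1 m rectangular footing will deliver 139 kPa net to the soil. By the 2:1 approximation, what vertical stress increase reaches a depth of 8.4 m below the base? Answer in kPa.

By the 2:1 method the load spreads at 1 horizontal : 2 vertical, so at depth z the loaded area has grown by z in each plan dimension:
Δσ = qBL/((B+z)(L+z)) = 139×2.9×6.1/((2.9+8.4)(6.1+8.4)) = 15.007 kPa

Δσ_z ≈ 15 kPa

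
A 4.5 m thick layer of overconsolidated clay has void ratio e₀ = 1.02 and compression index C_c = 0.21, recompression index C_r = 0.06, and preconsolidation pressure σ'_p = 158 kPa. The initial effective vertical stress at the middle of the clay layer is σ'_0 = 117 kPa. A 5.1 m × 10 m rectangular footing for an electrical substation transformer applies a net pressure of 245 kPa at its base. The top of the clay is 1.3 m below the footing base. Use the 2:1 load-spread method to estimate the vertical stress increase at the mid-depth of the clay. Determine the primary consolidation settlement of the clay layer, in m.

Mid-depth of clay below the footing base: z = 1.3 + 4.5/2 = 3.55 m.
Stress increase at mid-clay by the 2:1 spreading method:
Δσ = qBL/((B+z)(L+z)) = 245×5.1×10/((5.1+3.55)(10+3.55)) = 106.61 kPa
Final effective stress: σ'_f = 117 + 106.61 = 223.61 kPa.
σ'_f = 223.61 > σ'_p = 158 kPa, so the stress path crosses the preconsolidation pressure — recompression up to σ'_p, then virgin compression beyond:
S_c = H/(1+e₀)·[C_r·log₁₀(σ'_p/σ'_0) + C_c·log₁₀(σ'_f/σ'_p)]
    = 4.5/2.02 × [0.06×log₁₀(158/117) + 0.21×log₁₀(223.61/158)]
    = 2.2277 × [0.0078283 + 0.031675] = 0.088 m

S_c ≈ 0.088 m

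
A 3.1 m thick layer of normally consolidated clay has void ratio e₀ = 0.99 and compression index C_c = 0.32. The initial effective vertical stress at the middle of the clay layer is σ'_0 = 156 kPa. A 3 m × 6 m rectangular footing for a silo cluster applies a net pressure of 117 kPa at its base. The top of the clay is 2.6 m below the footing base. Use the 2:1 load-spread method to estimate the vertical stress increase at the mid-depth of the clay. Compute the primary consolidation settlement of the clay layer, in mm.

Mid-depth of clay below the footing base: z = 2.6 + 3.1/2 = 4.15 m.
Stress increase at mid-clay by the 2:1 spreading method:
Δσ = qBL/((B+z)(L+z)) = 117×3×6/((3+4.15)(6+4.15)) = 29.019 kPa
Final effective stress: σ'_f = σ'_0 + Δσ = 156 + 29.019 = 185.02 kPa.
Normally consolidated clay, so the full stress increment lies on the virgin compression line:
S_c = C_c·H/(1+e₀)·log₁₀(σ'_f/σ'_0) = 0.32×3.1/(1+0.99)×log₁₀(185.02/156)
    = 0.49849 × 0.074094 = 0.03694 m

S_c ≈ 36.9 mm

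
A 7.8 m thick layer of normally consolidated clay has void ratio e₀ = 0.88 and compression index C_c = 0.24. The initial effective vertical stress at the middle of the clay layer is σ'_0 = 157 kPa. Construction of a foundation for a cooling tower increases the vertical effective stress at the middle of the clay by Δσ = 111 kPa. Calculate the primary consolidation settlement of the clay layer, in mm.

S_c ≈ 231 mm

Final effective stress: σ'_f = σ'_0 + Δσ = 157 + 111 = 268 kPa.
Normally consolidated clay, so the full stress increment lies on the virgin compression line:
S_c = C_c·H/(1+e₀)·log₁₀(σ'_f/σ'_0) = 0.24×7.8/(1+0.88)×log₁₀(268/157)
    = 0.99574 × 0.23224 = 0.2313 m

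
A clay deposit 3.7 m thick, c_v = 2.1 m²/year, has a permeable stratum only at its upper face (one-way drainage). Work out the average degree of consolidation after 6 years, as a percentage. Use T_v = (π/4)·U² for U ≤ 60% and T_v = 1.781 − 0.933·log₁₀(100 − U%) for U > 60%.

Drainage path length: H_d = H = 3.7 m (single drainage).
T_v = c_v·t/H_d² = 2.1×6/3.7² = 0.92038.
T_v = 0.92038 corresponds to the U > 60% branch:
U = 1 − 10^((1.781 − T_v)/0.933)/100 = 0.9164

U ≈ 91.6 %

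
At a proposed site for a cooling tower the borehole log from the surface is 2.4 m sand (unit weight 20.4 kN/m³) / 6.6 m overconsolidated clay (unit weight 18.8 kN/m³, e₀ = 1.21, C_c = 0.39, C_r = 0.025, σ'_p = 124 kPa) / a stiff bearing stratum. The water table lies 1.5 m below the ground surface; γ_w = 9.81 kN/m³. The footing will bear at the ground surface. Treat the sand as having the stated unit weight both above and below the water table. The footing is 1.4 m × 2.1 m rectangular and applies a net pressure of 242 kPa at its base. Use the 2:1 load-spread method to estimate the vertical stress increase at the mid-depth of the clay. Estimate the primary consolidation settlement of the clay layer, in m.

Mid-depth of clay below the ground surface: z = 2.4 + 6.6/2 = 5.7 m.
Total vertical stress at mid-clay: σ_v = 20.4×2.4 + 18.8×3.3 = 111 kPa.
Pore pressure: u = 9.81×(5.7 − 1.5) = 41.202 kPa.
Initial effective stress: σ'_0 = σ_v − u = 111 − 41.202 = 69.798 kPa.
Stress increase at mid-clay by the 2:1 spreading method:
Δσ = qBL/((B+z)(L+z)) = 242×1.4×2.1/((1.4+5.7)(2.1+5.7)) = 12.847 kPa
Final effective stress: σ'_f = 69.798 + 12.847 = 82.645 kPa.
σ'_f = 82.645 ≤ σ'_p = 124 kPa, so the clay remains overconsolidated and only the recompression index applies:
S_c = C_r·H/(1+e₀)·log₁₀(σ'_f/σ'_0) = 0.025×6.6/2.21×log₁₀(82.645/69.798)
    = 0.07466 × 0.073374 = 0.005478 m

S_c ≈ 0.00548 m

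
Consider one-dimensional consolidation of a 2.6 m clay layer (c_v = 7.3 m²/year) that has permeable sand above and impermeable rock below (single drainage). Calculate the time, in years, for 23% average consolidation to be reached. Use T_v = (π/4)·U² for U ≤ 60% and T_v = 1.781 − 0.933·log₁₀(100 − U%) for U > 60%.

t ≈ 0.0385 years

Drainage path length: H_d = H = 2.6 m (single drainage).
U ≤ 60%: T_v = (π/4)·U² = (π/4)×0.23² = 0.041548.
t = T_v·H_d²/c_v = 0.041548×2.6²/7.3 = 0.03847 years.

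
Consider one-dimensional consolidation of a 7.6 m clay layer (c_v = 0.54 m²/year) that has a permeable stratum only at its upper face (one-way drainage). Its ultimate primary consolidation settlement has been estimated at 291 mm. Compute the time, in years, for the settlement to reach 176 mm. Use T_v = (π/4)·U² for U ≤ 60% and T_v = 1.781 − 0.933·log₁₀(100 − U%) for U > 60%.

t ≈ 31.1 years

Drainage path length: H_d = H = 7.6 m (single drainage).
U = S(t)/S_ult = 176/291 = 0.6048.
U > 60%: T_v = 1.781 − 0.933·log₁₀(100 − 60.481) = 0.29118.
t = T_v·H_d²/c_v = 0.29118×7.6²/0.54 = 31.15 years.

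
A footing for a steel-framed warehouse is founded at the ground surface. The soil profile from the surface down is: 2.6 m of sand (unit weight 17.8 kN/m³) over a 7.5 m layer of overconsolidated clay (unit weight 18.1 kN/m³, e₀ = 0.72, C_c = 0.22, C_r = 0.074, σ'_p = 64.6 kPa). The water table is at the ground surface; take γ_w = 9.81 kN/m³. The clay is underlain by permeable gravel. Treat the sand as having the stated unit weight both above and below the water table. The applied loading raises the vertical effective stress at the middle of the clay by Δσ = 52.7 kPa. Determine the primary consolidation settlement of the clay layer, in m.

S_c ≈ 0.231 m

Mid-depth of clay below the ground surface: z = 2.6 + 7.5/2 = 6.35 m.
Total vertical stress at mid-clay: σ_v = 17.8×2.6 + 18.1×3.75 = 114.16 kPa.
Pore pressure: u = 9.81×(6.35 − 0) = 62.294 kPa.
Initial effective stress: σ'_0 = σ_v − u = 114.16 − 62.294 = 51.866 kPa.
Final effective stress: σ'_f = 51.866 + 52.7 = 104.57 kPa.
σ'_f = 104.57 > σ'_p = 64.6 kPa, so the stress path crosses the preconsolidation pressure — recompression up to σ'_p, then virgin compression beyond:
S_c = H/(1+e₀)·[C_r·log₁₀(σ'_p/σ'_0) + C_c·log₁₀(σ'_f/σ'_p)]
    = 7.5/1.72 × [0.074×log₁₀(64.6/51.866) + 0.22×log₁₀(104.57/64.6)]
    = 4.3605 × [0.0070559 + 0.046018] = 0.2314 m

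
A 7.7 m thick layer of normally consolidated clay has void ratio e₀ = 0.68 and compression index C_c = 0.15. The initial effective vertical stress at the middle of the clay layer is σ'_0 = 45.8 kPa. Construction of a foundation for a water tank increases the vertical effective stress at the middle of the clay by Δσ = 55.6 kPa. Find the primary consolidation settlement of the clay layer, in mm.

S_c ≈ 237 mm

Final effective stress: σ'_f = σ'_0 + Δσ = 45.8 + 55.6 = 101.4 kPa.
Normally consolidated clay, so the full stress increment lies on the virgin compression line:
S_c = C_c·H/(1+e₀)·log₁₀(σ'_f/σ'_0) = 0.15×7.7/(1+0.68)×log₁₀(101.4/45.8)
    = 0.6875 × 0.34517 = 0.2373 m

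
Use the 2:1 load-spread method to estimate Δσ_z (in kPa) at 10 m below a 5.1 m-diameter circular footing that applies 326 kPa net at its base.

By the 2:1 method the load spreads at 1 horizontal : 2 vertical, so at depth z the loaded area has grown by z in each plan dimension:
Δσ ≈ qD²/(D+z)² = 326×5.1²/(5.1+10)² = 37.188 kPa

Δσ_z ≈ 37.2 kPa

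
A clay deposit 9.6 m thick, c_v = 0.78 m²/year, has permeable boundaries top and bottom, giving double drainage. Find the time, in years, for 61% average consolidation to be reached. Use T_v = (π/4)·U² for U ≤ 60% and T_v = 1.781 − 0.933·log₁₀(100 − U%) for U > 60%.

t ≈ 8.76 years

Drainage path length: H_d = H/2 = 4.8 m (double drainage).
U > 60%: T_v = 1.781 − 0.933·log₁₀(100 − 61) = 0.29654.
t = T_v·H_d²/c_v = 0.29654×4.8²/0.78 = 8.759 years.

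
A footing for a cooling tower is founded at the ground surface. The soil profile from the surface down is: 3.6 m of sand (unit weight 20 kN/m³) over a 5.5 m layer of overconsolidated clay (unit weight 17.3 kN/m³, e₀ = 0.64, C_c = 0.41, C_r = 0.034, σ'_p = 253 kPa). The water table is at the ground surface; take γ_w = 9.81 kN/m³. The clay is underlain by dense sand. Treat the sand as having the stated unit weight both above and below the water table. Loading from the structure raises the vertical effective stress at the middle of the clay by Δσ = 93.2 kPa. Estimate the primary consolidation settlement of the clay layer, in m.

Mid-depth of clay below the ground surface: z = 3.6 + 5.5/2 = 6.35 m.
Total vertical stress at mid-clay: σ_v = 20×3.6 + 17.3×2.75 = 119.58 kPa.
Pore pressure: u = 9.81×(6.35 − 0) = 62.294 kPa.
Initial effective stress: σ'_0 = σ_v − u = 119.58 − 62.294 = 57.286 kPa.
Final effective stress: σ'_f = 57.286 + 93.2 = 150.49 kPa.
σ'_f = 150.49 ≤ σ'_p = 253 kPa, so the clay remains overconsolidated and only the recompression index applies:
S_c = C_r·H/(1+e₀)·log₁₀(σ'_f/σ'_0) = 0.034×5.5/1.64×log₁₀(150.49/57.286)
    = 0.11403 × 0.41946 = 0.04783 m

S_c ≈ 0.0478 m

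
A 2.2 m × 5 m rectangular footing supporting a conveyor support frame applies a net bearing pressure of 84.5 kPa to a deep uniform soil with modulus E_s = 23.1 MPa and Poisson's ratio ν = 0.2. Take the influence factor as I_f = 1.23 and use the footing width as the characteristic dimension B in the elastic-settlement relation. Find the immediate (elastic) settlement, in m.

S_e ≈ 0.0095 m

Immediate (elastic) settlement: S_e = q·B·(1−ν²)/E_s · I_f.
E_s = 23.1 MPa = 23100 kPa.
S_e = 84.5 × 2.2 × (1 − 0.2²) / 23100 × 1.23
    = 84.5 × 2.2 × 0.96 / 23100 × 1.23
    = 0.009503 m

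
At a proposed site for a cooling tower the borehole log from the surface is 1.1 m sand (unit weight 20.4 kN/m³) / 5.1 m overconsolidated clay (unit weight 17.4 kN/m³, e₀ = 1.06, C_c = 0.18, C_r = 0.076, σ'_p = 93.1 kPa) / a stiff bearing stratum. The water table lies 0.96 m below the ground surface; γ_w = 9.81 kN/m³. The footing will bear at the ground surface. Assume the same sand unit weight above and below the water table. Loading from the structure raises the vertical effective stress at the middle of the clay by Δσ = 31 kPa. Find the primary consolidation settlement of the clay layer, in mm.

Mid-depth of clay below the ground surface: z = 1.1 + 5.1/2 = 3.65 m.
Total vertical stress at mid-clay: σ_v = 20.4×1.1 + 17.4×2.55 = 66.81 kPa.
Pore pressure: u = 9.81×(3.65 − 0.96) = 26.389 kPa.
Initial effective stress: σ'_0 = σ_v − u = 66.81 − 26.389 = 40.421 kPa.
Final effective stress: σ'_f = 40.421 + 31 = 71.421 kPa.
σ'_f = 71.421 ≤ σ'_p = 93.1 kPa, so the clay remains overconsolidated and only the recompression index applies:
S_c = C_r·H/(1+e₀)·log₁₀(σ'_f/σ'_0) = 0.076×5.1/2.06×log₁₀(71.421/40.421)
    = 0.18815 × 0.24722 = 0.04652 m

S_c ≈ 46.5 mm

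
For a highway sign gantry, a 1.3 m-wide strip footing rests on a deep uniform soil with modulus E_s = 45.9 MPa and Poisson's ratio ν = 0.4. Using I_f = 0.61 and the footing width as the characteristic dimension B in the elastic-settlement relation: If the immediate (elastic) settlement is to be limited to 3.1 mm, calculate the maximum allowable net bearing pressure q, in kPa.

q ≈ 214 kPa

E_s = 45.9 MPa = 45900 kPa.
S_e = q·B·(1−ν²)/E_s · I_f  ⇒  q = S_e·E_s / (B·(1−ν²)·I_f).
q = 0.0031 × 45900 / (1.3 × 0.84 × 0.61) = 213.6 kPa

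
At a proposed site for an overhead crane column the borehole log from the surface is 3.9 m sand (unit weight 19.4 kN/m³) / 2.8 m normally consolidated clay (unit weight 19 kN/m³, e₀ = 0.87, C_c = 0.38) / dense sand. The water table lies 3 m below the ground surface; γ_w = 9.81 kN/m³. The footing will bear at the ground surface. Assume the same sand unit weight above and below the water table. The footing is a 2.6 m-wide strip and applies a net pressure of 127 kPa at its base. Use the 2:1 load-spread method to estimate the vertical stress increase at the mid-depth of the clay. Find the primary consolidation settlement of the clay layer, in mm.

S_c ≈ 104 mm

Mid-depth of clay below the ground surface: z = 3.9 + 2.8/2 = 5.3 m.
Total vertical stress at mid-clay: σ_v = 19.4×3.9 + 19×1.4 = 102.26 kPa.
Pore pressure: u = 9.81×(5.3 − 3) = 22.563 kPa.
Initial effective stress: σ'_0 = σ_v − u = 102.26 − 22.563 = 79.697 kPa.
Stress increase at mid-clay by the 2:1 spreading method:
Δσ = qB/(B+z) = 127×2.6/(2.6+5.3) = 41.797 kPa
Final effective stress: σ'_f = σ'_0 + Δσ = 79.697 + 41.797 = 121.49 kPa.
Normally consolidated clay, so the full stress increment lies on the virgin compression line:
S_c = C_c·H/(1+e₀)·log₁₀(σ'_f/σ'_0) = 0.38×2.8/(1+0.87)×log₁₀(121.49/79.697)
    = 0.56898 × 0.1831 = 0.1042 m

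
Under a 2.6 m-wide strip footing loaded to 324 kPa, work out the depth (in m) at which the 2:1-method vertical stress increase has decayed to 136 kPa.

z ≈ 3.59 m

2:1 spreading — at depth z the loaded area has grown by z in each plan dimension:
qB/(B+z) = Δσ_z ⇒ z = qB/Δσ_z − B = 324×2.6/136 − 2.6 = 3.594 m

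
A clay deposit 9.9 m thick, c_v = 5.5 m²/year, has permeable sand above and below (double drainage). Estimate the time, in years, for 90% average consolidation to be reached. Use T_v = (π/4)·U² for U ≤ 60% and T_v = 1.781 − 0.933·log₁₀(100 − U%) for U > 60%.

t ≈ 3.78 years

Drainage path length: H_d = H/2 = 4.95 m (double drainage).
U > 60%: T_v = 1.781 − 0.933·log₁₀(100 − 90) = 0.848.
t = T_v·H_d²/c_v = 0.848×4.95²/5.5 = 3.778 years.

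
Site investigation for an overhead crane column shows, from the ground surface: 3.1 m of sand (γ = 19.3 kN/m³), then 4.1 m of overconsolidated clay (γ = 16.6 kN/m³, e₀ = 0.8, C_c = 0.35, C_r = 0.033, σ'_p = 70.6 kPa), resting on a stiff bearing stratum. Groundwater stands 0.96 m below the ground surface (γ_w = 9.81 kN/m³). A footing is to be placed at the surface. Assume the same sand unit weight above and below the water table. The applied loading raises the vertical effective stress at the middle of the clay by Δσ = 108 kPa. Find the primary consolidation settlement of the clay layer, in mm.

S_c ≈ 294 mm

Mid-depth of clay below the ground surface: z = 3.1 + 4.1/2 = 5.15 m.
Total vertical stress at mid-clay: σ_v = 19.3×3.1 + 16.6×2.05 = 93.86 kPa.
Pore pressure: u = 9.81×(5.15 − 0.96) = 41.104 kPa.
Initial effective stress: σ'_0 = σ_v − u = 93.86 − 41.104 = 52.756 kPa.
Final effective stress: σ'_f = 52.756 + 108 = 160.76 kPa.
σ'_f = 160.76 > σ'_p = 70.6 kPa, so the stress path crosses the preconsolidation pressure — recompression up to σ'_p, then virgin compression beyond:
S_c = H/(1+e₀)·[C_r·log₁₀(σ'_p/σ'_0) + C_c·log₁₀(σ'_f/σ'_p)]
    = 4.1/1.8 × [0.033×log₁₀(70.6/52.756) + 0.35×log₁₀(160.76/70.6)]
    = 2.2778 × [0.0041756 + 0.12508] = 0.2944 m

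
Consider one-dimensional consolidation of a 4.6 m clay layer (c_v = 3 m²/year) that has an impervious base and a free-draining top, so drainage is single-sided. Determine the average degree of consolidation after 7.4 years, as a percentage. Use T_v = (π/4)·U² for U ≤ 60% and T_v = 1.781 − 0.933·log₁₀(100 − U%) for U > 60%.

U ≈ 93.9 %

Drainage path length: H_d = H = 4.6 m (single drainage).
T_v = c_v·t/H_d² = 3×7.4/4.6² = 1.0491.
T_v = 1.0491 corresponds to the U > 60% branch:
U = 1 − 10^((1.781 − T_v)/0.933)/100 = 0.9391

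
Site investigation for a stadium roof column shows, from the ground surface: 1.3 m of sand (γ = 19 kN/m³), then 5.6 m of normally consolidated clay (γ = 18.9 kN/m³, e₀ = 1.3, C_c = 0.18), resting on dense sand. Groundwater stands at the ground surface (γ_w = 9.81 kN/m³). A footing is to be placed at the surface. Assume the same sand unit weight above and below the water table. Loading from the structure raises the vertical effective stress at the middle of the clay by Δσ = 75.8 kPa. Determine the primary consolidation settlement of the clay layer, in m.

Mid-depth of clay below the ground surface: z = 1.3 + 5.6/2 = 4.1 m.
Total vertical stress at mid-clay: σ_v = 19×1.3 + 18.9×2.8 = 77.62 kPa.
Pore pressure: u = 9.81×(4.1 − 0) = 40.221 kPa.
Initial effective stress: σ'_0 = σ_v − u = 77.62 − 40.221 = 37.399 kPa.
Final effective stress: σ'_f = σ'_0 + Δσ = 37.399 + 75.8 = 113.2 kPa.
Normally consolidated clay, so the full stress increment lies on the virgin compression line:
S_c = C_c·H/(1+e₀)·log₁₀(σ'_f/σ'_0) = 0.18×5.6/(1+1.3)×log₁₀(113.2/37.399)
    = 0.43826 × 0.48099 = 0.2108 m

S_c ≈ 0.211 m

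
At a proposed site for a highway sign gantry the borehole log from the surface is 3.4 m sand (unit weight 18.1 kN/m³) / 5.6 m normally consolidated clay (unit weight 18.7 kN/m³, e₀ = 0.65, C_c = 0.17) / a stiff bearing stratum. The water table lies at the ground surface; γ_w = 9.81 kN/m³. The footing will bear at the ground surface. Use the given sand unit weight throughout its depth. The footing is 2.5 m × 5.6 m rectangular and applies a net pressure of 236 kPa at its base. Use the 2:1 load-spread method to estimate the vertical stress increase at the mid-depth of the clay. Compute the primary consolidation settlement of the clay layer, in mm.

S_c ≈ 119 mm

Mid-depth of clay below the ground surface: z = 3.4 + 5.6/2 = 6.2 m.
Total vertical stress at mid-clay: σ_v = 18.1×3.4 + 18.7×2.8 = 113.9 kPa.
Pore pressure: u = 9.81×(6.2 − 0) = 60.822 kPa.
Initial effective stress: σ'_0 = σ_v − u = 113.9 − 60.822 = 53.078 kPa.
Stress increase at mid-clay by the 2:1 spreading method:
Δσ = qBL/((B+z)(L+z)) = 236×2.5×5.6/((2.5+6.2)(5.6+6.2)) = 32.184 kPa
Final effective stress: σ'_f = σ'_0 + Δσ = 53.078 + 32.184 = 85.262 kPa.
Normally consolidated clay, so the full stress increment lies on the virgin compression line:
S_c = C_c·H/(1+e₀)·log₁₀(σ'_f/σ'_0) = 0.17×5.6/(1+0.65)×log₁₀(85.262/53.078)
    = 0.57697 × 0.20584 = 0.1188 m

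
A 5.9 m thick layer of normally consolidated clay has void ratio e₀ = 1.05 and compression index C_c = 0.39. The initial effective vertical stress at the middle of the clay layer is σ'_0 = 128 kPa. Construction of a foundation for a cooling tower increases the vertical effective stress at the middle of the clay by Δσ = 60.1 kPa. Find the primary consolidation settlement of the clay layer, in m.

Final effective stress: σ'_f = σ'_0 + Δσ = 128 + 60.1 = 188.1 kPa.
Normally consolidated clay, so the full stress increment lies on the virgin compression line:
S_c = C_c·H/(1+e₀)·log₁₀(σ'_f/σ'_0) = 0.39×5.9/(1+1.05)×log₁₀(188.1/128)
    = 1.1224 × 0.16718 = 0.1876 m

S_c ≈ 0.188 m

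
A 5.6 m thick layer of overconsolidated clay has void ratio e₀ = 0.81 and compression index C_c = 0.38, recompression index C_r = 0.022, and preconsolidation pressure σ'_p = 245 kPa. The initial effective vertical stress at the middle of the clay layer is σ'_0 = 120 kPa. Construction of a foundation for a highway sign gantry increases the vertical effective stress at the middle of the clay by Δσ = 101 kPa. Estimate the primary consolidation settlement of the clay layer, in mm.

S_c ≈ 18.1 mm

Final effective stress: σ'_f = 120 + 101 = 221 kPa.
σ'_f = 221 ≤ σ'_p = 245 kPa, so the clay remains overconsolidated and only the recompression index applies:
S_c = C_r·H/(1+e₀)·log₁₀(σ'_f/σ'_0) = 0.022×5.6/1.81×log₁₀(221/120)
    = 0.068066 × 0.26521 = 0.01805 m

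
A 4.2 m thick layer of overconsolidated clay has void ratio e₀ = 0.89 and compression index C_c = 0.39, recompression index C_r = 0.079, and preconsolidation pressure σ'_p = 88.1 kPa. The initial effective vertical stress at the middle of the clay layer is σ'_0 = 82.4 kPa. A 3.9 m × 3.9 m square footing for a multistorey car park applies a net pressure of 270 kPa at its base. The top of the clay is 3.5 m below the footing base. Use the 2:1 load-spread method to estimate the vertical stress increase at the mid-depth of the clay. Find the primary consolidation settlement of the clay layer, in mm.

S_c ≈ 145 mm

Mid-depth of clay below the footing base: z = 3.5 + 4.2/2 = 5.6 m.
Stress increase at mid-clay by the 2:1 spreading method:
Δσ = qBL/((B+z)(L+z)) = 270×3.9×3.9/((3.9+5.6)(3.9+5.6)) = 45.504 kPa
Final effective stress: σ'_f = 82.4 + 45.504 = 127.9 kPa.
σ'_f = 127.9 > σ'_p = 88.1 kPa, so the stress path crosses the preconsolidation pressure — recompression up to σ'_p, then virgin compression beyond:
S_c = H/(1+e₀)·[C_r·log₁₀(σ'_p/σ'_0) + C_c·log₁₀(σ'_f/σ'_p)]
    = 4.2/1.89 × [0.079×log₁₀(88.1/82.4) + 0.39×log₁₀(127.9/88.1)]
    = 2.2222 × [0.0022948 + 0.063139] = 0.1454 m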